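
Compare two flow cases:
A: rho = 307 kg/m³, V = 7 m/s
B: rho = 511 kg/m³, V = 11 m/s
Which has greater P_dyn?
P_dyn(A) = 7.521 kPa, P_dyn(B) = 30.92 kPa. Answer: B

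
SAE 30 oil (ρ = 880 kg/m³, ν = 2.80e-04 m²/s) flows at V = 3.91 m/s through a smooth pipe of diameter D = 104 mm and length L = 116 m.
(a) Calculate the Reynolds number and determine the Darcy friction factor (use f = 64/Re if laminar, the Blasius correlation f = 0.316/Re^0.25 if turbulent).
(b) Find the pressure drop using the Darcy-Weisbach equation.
(a) Re = V·D/ν = 3.91·0.104/2.80e-04 = 1452.3 → laminar (Re < 2300); f = 64/Re = 64/1452.3 = 0.044068
(b) Darcy-Weisbach: ΔP = f·(L/D)·½ρV²/1000 = 0.044068·(116/0.104)·½·880·3.91²/1000 = 330.6 kPa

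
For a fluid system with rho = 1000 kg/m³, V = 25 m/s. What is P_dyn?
Formula: P_{dyn} = \frac{1}{2} \rho V^2
P_dyn = 0.5·1000·25²/1000 = 312.5 kPa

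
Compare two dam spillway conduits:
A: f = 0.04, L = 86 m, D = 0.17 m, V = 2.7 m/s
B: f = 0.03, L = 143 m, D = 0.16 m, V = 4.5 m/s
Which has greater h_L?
h_L(A) = 7.519 m, h_L(B) = 27.67 m. Answer: B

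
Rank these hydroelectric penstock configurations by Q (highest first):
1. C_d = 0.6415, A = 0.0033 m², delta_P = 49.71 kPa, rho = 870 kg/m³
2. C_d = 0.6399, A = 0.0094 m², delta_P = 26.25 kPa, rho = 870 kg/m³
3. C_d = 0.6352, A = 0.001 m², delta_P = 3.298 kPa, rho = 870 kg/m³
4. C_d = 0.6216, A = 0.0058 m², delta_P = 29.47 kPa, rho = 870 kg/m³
Case 1: Q = 22.63 L/s
Case 2: Q = 46.73 L/s
Case 3: Q = 1.749 L/s
Case 4: Q = 29.67 L/s
Ranking (highest first): 2, 4, 1, 3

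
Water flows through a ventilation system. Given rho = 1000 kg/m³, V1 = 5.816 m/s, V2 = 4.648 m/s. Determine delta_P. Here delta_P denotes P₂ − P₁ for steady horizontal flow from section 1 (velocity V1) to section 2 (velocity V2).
Formula: \Delta P = \frac{1}{2} \rho (V_1^2 - V_2^2)
delta_P = 0.5·1000·(5.816² − 4.648²)/1000 = 6.111 kPa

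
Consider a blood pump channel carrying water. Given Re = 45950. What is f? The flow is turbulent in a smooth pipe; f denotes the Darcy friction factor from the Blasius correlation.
Formula: f = \frac{0.316}{Re^{0.25}}
f = 0.316/45950^0.25 = 0.02158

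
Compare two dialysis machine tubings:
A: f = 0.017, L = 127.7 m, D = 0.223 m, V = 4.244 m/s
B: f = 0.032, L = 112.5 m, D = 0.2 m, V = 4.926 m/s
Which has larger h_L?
h_L(A) = 8.937 m, h_L(B) = 22.26 m. Answer: B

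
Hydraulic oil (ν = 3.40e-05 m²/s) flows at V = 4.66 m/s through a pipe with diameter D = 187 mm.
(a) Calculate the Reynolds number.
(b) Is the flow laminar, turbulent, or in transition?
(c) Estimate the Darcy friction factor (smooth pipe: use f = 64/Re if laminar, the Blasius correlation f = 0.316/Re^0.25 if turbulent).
(a) Re = V·D/ν = 4.66·0.187/3.40e-05 = 25630
(b) Flow regime: turbulent (Re > 4000)
(c) Friction factor: f = 0.316/Re^0.25 = 0.316/25630^0.25 = 0.02497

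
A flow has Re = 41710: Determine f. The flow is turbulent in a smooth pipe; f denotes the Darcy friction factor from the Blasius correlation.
Formula: f = \frac{0.316}{Re^{0.25}}
f = 0.316/41710^0.25 = 0.02211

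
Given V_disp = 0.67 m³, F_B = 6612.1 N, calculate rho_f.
Formula: F_B = \rho_f g V_{disp}
Substituting knowns: 6612.1 = rho_f·9.81·0.67
Solving for rho_f: rho_f = 6612.1/(9.81·0.67) = 1006 kg/m³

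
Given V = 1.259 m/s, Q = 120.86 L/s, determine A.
Formula: Q = A V
Substituting knowns: 120.86 = A·1.259·1000
Solving for A: A = (120.86/1000)/1.259 = 0.096 m²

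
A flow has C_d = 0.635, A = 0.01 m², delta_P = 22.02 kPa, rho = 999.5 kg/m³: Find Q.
Formula: Q = C_d A \sqrt{\frac{2 \Delta P}{\rho}}
Q = 0.635·0.01·√(2·(22.02·1000)/999.5)·1000 = 42.15 L/s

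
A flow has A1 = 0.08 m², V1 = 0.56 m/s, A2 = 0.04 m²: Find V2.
Formula: V_2 = \frac{A_1 V_1}{A_2}
V2 = 0.08·0.56/0.04 = 1.12 m/s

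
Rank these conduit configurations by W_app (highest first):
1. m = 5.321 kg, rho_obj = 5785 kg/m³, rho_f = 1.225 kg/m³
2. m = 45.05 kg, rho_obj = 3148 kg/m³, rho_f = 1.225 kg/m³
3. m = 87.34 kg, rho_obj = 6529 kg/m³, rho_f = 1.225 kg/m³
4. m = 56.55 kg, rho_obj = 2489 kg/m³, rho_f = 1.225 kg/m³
Case 1: W_app = 52.19 N
Case 2: W_app = 441.8 N
Case 3: W_app = 856.6 N
Case 4: W_app = 554.5 N
Ranking (highest first): 3, 4, 2, 1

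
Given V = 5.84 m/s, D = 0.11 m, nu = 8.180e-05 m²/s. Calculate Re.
Formula: Re = \frac{V D}{\nu}
Re = 5.84·0.11/8.180e-05 = 7853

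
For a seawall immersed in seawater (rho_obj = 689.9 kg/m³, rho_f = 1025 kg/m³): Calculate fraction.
Formula: f_{sub} = \frac{\rho_{obj}}{\rho_f}
fraction = 689.9/1025 = 0.6731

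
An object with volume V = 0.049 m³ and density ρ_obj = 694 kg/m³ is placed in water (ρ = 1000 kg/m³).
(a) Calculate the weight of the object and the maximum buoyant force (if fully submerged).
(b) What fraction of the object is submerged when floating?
(a) W=rho_obj*g*V=694*9.81*0.049=333.6 N; F_B(max)=rho*g*V=1000*9.81*0.049=480.7 N
(b) Floating fraction=rho_obj/rho=694/1000=0.694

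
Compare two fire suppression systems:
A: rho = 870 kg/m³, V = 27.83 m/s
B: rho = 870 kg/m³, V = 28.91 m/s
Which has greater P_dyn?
P_dyn(A) = 336.9 kPa, P_dyn(B) = 363.6 kPa. Answer: B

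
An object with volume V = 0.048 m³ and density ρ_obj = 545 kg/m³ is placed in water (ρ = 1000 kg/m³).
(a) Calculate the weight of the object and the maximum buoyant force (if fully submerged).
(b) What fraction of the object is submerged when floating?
(a) W=rho_obj*g*V=545*9.81*0.048=256.6 N; F_B(max)=rho*g*V=1000*9.81*0.048=470.9 N
(b) Floating fraction=rho_obj/rho=545/1000=0.545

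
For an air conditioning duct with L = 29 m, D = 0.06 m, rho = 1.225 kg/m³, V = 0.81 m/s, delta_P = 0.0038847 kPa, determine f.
Formula: \Delta P = f \frac{L}{D} \frac{\rho V^2}{2}
Substituting knowns: 0.0038847 = f·(29/0.06)·0.5·1.225·0.81²/1000
Solving for f: f = (0.0038847·1000)/((29/0.06)·0.5·1.225·0.81²) = 0.02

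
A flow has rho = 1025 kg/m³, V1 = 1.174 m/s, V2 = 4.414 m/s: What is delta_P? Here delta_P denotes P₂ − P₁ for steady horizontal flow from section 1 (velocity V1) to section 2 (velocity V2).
Formula: \Delta P = \frac{1}{2} \rho (V_1^2 - V_2^2)
delta_P = 0.5·1025·(1.174² − 4.414²)/1000 = -9.279 kPa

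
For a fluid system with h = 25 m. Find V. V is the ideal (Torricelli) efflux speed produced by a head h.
Formula: V = \sqrt{2 g h}
V = √(2·9.81·25) = 22.15 m/s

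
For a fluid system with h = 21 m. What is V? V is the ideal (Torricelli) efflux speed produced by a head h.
Formula: V = \sqrt{2 g h}
V = √(2·9.81·21) = 20.3 m/s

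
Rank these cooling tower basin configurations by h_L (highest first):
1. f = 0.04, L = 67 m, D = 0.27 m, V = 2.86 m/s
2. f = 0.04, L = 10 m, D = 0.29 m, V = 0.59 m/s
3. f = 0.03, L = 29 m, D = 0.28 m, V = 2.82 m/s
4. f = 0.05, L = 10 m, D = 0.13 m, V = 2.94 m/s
Case 1: h_L = 4.138 m
Case 2: h_L = 0.02447 m
Case 3: h_L = 1.259 m
Case 4: h_L = 1.694 m
Ranking (highest first): 1, 4, 3, 2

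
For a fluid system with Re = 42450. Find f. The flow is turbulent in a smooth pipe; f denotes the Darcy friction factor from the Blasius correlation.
Formula: f = \frac{0.316}{Re^{0.25}}
f = 0.316/42450^0.25 = 0.02201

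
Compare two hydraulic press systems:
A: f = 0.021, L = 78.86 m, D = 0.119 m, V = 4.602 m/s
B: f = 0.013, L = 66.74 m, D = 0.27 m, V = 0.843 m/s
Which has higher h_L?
h_L(A) = 15.02 m, h_L(B) = 0.1164 m. Answer: A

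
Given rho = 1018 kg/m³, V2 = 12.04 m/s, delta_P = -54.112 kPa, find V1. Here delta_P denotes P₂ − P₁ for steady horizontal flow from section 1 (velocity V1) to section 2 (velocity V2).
Formula: \Delta P = \frac{1}{2} \rho (V_1^2 - V_2^2)
Substituting knowns: -54.112 = 0.5·1018·(V1² − 12.04²)/1000
Solving for V1: V1 = √(12.04² + 2·(-54.112·1000)/1018) = 6.217 m/s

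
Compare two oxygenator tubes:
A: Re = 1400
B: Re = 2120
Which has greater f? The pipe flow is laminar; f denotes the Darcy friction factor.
f(A) = 0.04571, f(B) = 0.03019. Answer: A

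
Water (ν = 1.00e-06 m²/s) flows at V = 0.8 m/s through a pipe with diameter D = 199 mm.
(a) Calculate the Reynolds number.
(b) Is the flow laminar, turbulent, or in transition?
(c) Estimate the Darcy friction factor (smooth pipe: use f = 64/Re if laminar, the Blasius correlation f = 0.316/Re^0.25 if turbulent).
(a) Re = V·D/ν = 0.8·0.199/1.00e-06 = 159200
(b) Flow regime: turbulent (Re > 4000)
(c) Friction factor: f = 0.316/Re^0.25 = 0.316/159200^0.25 = 0.01582 (Blasius is strictly valid for Re ≲ 1e5; used here as the smooth-pipe estimate the problem specifies)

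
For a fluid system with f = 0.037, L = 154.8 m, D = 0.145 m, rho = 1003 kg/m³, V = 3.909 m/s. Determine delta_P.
Formula: \Delta P = f \frac{L}{D} \frac{\rho V^2}{2}
delta_P = 0.037·(154.8/0.145)·0.5·1003·3.909²/1000 = 302.7 kPa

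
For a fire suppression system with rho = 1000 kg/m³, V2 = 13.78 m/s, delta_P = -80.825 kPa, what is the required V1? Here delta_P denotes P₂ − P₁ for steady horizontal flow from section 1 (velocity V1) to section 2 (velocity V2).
Formula: \Delta P = \frac{1}{2} \rho (V_1^2 - V_2^2)
Substituting knowns: -80.825 = 0.5·1000·(V1² − 13.78²)/1000
Solving for V1: V1 = √(13.78² + 2·(-80.825·1000)/1000) = 5.314 m/s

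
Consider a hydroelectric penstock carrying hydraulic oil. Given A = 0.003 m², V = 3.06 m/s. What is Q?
Formula: Q = A V
Q = 0.003·3.06·1000 = 9.18 L/s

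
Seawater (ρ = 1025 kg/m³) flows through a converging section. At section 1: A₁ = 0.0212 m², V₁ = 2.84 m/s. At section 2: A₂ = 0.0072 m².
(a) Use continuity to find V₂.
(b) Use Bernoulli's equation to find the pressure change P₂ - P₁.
(a) Continuity: A₁V₁=A₂V₂ -> V₂=A₁V₁/A₂=0.0212*2.84/0.0072=8.36 m/s
(b) Bernoulli: P₂-P₁=0.5*rho*(V₁^2-V₂^2)/1000=0.5*1025*(2.84^2-8.36^2)/1000=-31.68 kPa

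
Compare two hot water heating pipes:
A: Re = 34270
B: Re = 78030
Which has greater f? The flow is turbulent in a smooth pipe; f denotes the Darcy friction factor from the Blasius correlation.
f(A) = 0.02323, f(B) = 0.01891. Answer: A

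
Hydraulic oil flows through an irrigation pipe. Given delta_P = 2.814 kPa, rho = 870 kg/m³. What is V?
Formula: V = \sqrt{\frac{2 \Delta P}{\rho}}
V = √(2·(2.814·1000)/870) = 2.543 m/s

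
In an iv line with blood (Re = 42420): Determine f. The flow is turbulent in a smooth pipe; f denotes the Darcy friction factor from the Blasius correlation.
Formula: f = \frac{0.316}{Re^{0.25}}
f = 0.316/42420^0.25 = 0.02202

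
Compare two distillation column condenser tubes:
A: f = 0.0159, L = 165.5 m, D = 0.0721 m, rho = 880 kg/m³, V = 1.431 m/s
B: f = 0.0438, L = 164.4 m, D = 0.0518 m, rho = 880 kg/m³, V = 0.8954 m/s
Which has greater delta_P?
delta_P(A) = 32.88 kPa, delta_P(B) = 49.04 kPa. Answer: B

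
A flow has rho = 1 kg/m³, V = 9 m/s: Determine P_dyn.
Formula: P_{dyn} = \frac{1}{2} \rho V^2
P_dyn = 0.5·1·9²/1000 = 0.0405 kPa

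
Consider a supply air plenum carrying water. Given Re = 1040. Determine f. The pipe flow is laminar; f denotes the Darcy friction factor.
Formula: f = \frac{64}{Re}
f = 64/1040 = 0.06154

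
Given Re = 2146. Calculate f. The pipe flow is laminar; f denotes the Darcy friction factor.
Formula: f = \frac{64}{Re}
f = 64/2146 = 0.02982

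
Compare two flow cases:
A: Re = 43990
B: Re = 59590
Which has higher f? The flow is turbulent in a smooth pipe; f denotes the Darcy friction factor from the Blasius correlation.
f(A) = 0.02182, f(B) = 0.02023. Answer: A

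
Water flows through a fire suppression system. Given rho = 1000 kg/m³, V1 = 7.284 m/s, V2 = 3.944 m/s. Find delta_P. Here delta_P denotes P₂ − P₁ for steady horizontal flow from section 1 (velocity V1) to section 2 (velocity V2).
Formula: \Delta P = \frac{1}{2} \rho (V_1^2 - V_2^2)
delta_P = 0.5·1000·(7.284² − 3.944²)/1000 = 18.75 kPa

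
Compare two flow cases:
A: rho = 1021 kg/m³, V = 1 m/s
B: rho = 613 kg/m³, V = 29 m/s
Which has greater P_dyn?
P_dyn(A) = 0.5105 kPa, P_dyn(B) = 257.8 kPa. Answer: B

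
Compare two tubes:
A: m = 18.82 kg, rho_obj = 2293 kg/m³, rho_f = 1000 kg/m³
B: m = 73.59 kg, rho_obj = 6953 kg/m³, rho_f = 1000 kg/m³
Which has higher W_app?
W_app(A) = 104.1 N, W_app(B) = 618.1 N. Answer: B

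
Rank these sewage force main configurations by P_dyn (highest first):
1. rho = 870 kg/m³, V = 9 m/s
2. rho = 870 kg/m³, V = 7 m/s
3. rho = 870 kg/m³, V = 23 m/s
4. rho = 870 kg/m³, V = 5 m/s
Case 1: P_dyn = 35.23 kPa
Case 2: P_dyn = 21.32 kPa
Case 3: P_dyn = 230.1 kPa
Case 4: P_dyn = 10.88 kPa
Ranking (highest first): 3, 1, 2, 4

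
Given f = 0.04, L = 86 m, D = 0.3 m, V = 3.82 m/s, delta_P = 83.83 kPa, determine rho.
Formula: \Delta P = f \frac{L}{D} \frac{\rho V^2}{2}
Substituting knowns: 83.83 = 0.04·(86/0.3)·0.5·rho·3.82²/1000
Solving for rho: rho = (83.83·1000)/(0.04·(86/0.3)·0.5·3.82²) = 1002 kg/m³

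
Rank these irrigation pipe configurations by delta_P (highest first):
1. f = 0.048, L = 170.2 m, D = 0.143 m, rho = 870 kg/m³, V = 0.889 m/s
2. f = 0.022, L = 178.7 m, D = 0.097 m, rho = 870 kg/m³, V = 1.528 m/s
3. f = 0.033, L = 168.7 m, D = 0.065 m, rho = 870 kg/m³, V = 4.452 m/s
Case 1: delta_P = 19.64 kPa
Case 2: delta_P = 41.16 kPa
Case 3: delta_P = 738.4 kPa
Ranking (highest first): 3, 2, 1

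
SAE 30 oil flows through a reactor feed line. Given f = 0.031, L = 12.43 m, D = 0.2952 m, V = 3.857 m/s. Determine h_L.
Formula: h_L = f \frac{L}{D} \frac{V^2}{2g}
h_L = 0.031·(12.43/0.2952)·3.857²/(2·9.81) = 0.9897 m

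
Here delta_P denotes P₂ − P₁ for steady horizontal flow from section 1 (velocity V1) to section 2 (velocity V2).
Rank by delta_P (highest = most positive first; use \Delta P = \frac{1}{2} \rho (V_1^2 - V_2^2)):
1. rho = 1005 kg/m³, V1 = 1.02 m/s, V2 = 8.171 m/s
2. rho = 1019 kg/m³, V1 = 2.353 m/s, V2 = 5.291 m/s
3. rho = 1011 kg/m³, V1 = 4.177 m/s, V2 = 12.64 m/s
Case 1: delta_P = -33.03 kPa
Case 2: delta_P = -11.44 kPa
Case 3: delta_P = -71.94 kPa
Ranking (highest first): 2, 1, 3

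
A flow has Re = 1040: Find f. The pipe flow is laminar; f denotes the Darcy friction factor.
Formula: f = \frac{64}{Re}
f = 64/1040 = 0.06154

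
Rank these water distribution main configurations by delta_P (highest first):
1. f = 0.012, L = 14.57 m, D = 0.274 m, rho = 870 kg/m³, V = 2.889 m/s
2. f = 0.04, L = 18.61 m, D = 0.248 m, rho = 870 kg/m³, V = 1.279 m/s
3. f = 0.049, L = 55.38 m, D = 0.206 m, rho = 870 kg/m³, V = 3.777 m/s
Case 1: delta_P = 2.317 kPa
Case 2: delta_P = 2.136 kPa
Case 3: delta_P = 81.75 kPa
Ranking (highest first): 3, 1, 2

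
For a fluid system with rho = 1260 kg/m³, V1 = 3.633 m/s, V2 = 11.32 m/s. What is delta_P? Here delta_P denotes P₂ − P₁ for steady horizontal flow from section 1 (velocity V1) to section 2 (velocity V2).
Formula: \Delta P = \frac{1}{2} \rho (V_1^2 - V_2^2)
delta_P = 0.5·1260·(3.633² − 11.32²)/1000 = -72.41 kPa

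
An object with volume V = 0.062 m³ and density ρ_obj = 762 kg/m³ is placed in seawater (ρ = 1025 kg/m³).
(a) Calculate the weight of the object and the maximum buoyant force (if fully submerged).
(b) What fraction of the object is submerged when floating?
(a) W=rho_obj*g*V=762*9.81*0.062=463.5 N; F_B(max)=rho*g*V=1025*9.81*0.062=623.4 N
(b) Floating fraction=rho_obj/rho=762/1025=0.743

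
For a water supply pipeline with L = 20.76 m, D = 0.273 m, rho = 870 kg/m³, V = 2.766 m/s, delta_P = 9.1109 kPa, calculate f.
Formula: \Delta P = f \frac{L}{D} \frac{\rho V^2}{2}
Substituting knowns: 9.1109 = f·(20.76/0.273)·0.5·870·2.766²/1000
Solving for f: f = (9.1109·1000)/((20.76/0.273)·0.5·870·2.766²) = 0.036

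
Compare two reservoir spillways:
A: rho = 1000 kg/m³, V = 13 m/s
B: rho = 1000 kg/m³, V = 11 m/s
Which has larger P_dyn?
P_dyn(A) = 84.5 kPa, P_dyn(B) = 60.5 kPa. Answer: A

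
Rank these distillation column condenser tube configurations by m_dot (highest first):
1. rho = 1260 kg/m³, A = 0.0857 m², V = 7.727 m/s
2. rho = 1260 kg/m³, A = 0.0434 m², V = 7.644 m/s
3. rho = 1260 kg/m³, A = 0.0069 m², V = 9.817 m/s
Case 1: m_dot = 834.4 kg/s
Case 2: m_dot = 418 kg/s
Case 3: m_dot = 85.35 kg/s
Ranking (highest first): 1, 2, 3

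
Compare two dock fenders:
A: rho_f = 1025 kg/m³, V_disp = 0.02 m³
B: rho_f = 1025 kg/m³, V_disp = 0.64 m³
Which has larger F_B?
F_B(A) = 201.1 N, F_B(B) = 6435 N. Answer: B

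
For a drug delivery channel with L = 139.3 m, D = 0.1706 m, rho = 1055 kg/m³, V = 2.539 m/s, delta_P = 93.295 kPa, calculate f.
Formula: \Delta P = f \frac{L}{D} \frac{\rho V^2}{2}
Substituting knowns: 93.295 = f·(139.3/0.1706)·0.5·1055·2.539²/1000
Solving for f: f = (93.295·1000)/((139.3/0.1706)·0.5·1055·2.539²) = 0.0336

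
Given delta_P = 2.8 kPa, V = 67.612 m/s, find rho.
Formula: V = \sqrt{\frac{2 \Delta P}{\rho}}
Substituting knowns: 67.612 = √(2·(2.8·1000)/rho)
Solving for rho: rho = 2·(2.8·1000)/67.612² = 1.225 kg/m³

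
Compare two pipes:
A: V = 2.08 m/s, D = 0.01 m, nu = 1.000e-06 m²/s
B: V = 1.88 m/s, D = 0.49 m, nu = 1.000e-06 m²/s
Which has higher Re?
Re(A) = 20800, Re(B) = 921200. Answer: B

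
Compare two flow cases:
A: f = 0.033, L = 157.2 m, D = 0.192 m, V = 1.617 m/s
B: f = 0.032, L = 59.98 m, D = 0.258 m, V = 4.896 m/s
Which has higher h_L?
h_L(A) = 3.601 m, h_L(B) = 9.089 m. Answer: B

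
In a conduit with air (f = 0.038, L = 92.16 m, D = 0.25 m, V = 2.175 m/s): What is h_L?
Formula: h_L = f \frac{L}{D} \frac{V^2}{2g}
h_L = 0.038·(92.16/0.25)·2.175²/(2·9.81) = 3.378 m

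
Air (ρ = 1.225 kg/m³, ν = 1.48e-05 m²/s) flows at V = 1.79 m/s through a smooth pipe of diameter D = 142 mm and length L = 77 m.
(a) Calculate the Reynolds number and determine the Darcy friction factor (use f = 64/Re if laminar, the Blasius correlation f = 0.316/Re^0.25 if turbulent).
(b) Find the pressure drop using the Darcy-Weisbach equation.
(a) Re = V·D/ν = 1.79·0.142/1.48e-05 = 17174 → turbulent (Re > 4000); f = 0.316/Re^0.25 = 0.316/17174^0.25 = 0.027604
(b) Darcy-Weisbach: ΔP = f·(L/D)·½ρV²/1000 = 0.027604·(77/0.142)·½·1.225·1.79²/1000 = 0.02938 kPa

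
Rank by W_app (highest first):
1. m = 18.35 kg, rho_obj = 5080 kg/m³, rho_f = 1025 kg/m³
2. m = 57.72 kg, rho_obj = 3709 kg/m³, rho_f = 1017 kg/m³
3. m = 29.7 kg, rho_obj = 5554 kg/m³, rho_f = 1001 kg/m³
Case 1: W_app = 143.7 N
Case 2: W_app = 411 N
Case 3: W_app = 238.8 N
Ranking (highest first): 2, 3, 1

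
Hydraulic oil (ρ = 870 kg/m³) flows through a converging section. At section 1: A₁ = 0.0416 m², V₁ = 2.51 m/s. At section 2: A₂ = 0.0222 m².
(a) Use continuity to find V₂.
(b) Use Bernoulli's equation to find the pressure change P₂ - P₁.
(a) Continuity: A₁V₁=A₂V₂ -> V₂=A₁V₁/A₂=0.0416*2.51/0.0222=4.70 m/s
(b) Bernoulli: P₂-P₁=0.5*rho*(V₁^2-V₂^2)/1000=0.5*870*(2.51^2-4.70^2)/1000=-6.869 kPa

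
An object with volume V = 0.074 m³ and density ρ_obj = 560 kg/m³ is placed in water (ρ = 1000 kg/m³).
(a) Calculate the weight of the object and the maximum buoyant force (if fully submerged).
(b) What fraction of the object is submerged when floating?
(a) W=rho_obj*g*V=560*9.81*0.074=406.5 N; F_B(max)=rho*g*V=1000*9.81*0.074=725.9 N
(b) Floating fraction=rho_obj/rho=560/1000=0.560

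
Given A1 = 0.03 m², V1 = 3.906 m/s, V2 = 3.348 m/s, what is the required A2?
Formula: V_2 = \frac{A_1 V_1}{A_2}
Substituting knowns: 3.348 = 0.03·3.906/A2
Solving for A2: A2 = 0.03·3.906/3.348 = 0.035 m²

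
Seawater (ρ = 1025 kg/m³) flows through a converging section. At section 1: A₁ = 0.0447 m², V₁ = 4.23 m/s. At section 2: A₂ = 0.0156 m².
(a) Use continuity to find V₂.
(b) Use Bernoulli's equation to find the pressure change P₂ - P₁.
(a) Continuity: A₁V₁=A₂V₂ -> V₂=A₁V₁/A₂=0.0447*4.23/0.0156=12.12 m/s
(b) Bernoulli: P₂-P₁=0.5*rho*(V₁^2-V₂^2)/1000=0.5*1025*(4.23^2-12.12^2)/1000=-66.11 kPa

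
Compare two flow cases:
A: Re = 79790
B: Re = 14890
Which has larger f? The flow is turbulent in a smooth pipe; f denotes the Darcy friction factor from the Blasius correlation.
f(A) = 0.0188, f(B) = 0.02861. Answer: B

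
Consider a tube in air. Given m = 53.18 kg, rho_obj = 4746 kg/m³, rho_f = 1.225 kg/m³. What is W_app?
Formula: W_{app} = mg\left(1 - \frac{\rho_f}{\rho_{obj}}\right)
W_app = 53.18·9.81·(1 − 1.225/4746) = 521.6 N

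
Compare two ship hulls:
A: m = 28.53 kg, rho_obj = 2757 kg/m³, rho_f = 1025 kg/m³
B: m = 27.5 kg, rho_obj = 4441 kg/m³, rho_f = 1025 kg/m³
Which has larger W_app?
W_app(A) = 175.8 N, W_app(B) = 207.5 N. Answer: B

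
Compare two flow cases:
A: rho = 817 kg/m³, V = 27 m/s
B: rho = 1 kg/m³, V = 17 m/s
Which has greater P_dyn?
P_dyn(A) = 297.8 kPa, P_dyn(B) = 0.1445 kPa. Answer: A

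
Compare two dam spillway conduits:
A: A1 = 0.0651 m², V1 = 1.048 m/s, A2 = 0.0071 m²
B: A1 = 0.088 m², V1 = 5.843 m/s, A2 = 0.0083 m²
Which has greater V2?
V2(A) = 9.609 m/s, V2(B) = 61.95 m/s. Answer: B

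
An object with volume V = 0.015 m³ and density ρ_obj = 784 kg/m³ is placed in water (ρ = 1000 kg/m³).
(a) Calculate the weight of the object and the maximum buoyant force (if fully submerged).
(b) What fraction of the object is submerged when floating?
(a) W=rho_obj*g*V=784*9.81*0.015=115.4 N; F_B(max)=rho*g*V=1000*9.81*0.015=147.2 N
(b) Floating fraction=rho_obj/rho=784/1000=0.784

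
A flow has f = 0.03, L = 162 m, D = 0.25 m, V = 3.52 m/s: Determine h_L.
Formula: h_L = f \frac{L}{D} \frac{V^2}{2g}
h_L = 0.03·(162/0.25)·3.52²/(2·9.81) = 12.28 m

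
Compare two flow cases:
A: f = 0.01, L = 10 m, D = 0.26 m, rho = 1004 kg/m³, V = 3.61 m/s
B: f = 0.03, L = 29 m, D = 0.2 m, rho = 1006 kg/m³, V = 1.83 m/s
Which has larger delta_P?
delta_P(A) = 2.516 kPa, delta_P(B) = 7.328 kPa. Answer: B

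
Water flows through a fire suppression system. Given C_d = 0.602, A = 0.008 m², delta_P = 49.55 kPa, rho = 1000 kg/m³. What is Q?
Formula: Q = C_d A \sqrt{\frac{2 \Delta P}{\rho}}
Q = 0.602·0.008·√(2·(49.55·1000)/1000)·1000 = 47.94 L/s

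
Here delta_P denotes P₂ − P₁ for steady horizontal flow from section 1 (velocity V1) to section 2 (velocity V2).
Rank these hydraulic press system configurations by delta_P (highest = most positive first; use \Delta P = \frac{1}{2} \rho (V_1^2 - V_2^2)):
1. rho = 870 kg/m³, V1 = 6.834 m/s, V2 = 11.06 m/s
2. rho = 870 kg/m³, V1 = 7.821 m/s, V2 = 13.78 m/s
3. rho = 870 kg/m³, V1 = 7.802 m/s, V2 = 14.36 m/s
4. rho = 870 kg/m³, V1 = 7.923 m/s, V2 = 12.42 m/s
Case 1: delta_P = -32.89 kPa
Case 2: delta_P = -55.99 kPa
Case 3: delta_P = -63.22 kPa
Case 4: delta_P = -39.79 kPa
Ranking (highest first): 1, 4, 2, 3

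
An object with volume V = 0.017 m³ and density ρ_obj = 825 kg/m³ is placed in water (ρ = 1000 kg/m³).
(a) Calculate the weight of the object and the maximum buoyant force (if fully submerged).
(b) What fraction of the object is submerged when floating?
(a) W=rho_obj*g*V=825*9.81*0.017=137.6 N; F_B(max)=rho*g*V=1000*9.81*0.017=166.8 N
(b) Floating fraction=rho_obj/rho=825/1000=0.825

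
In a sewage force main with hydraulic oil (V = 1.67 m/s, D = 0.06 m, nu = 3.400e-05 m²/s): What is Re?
Formula: Re = \frac{V D}{\nu}
Re = 1.67·0.06/3.400e-05 = 2947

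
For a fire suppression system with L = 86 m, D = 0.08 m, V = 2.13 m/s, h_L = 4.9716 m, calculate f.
Formula: h_L = f \frac{L}{D} \frac{V^2}{2g}
Substituting knowns: 4.9716 = f·(86/0.08)·2.13²/(2·9.81)
Solving for f: f = 4.9716·2·9.81/((86/0.08)·2.13²) = 0.02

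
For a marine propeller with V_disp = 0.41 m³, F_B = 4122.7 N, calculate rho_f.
Formula: F_B = \rho_f g V_{disp}
Substituting knowns: 4122.7 = rho_f·9.81·0.41
Solving for rho_f: rho_f = 4122.7/(9.81·0.41) = 1025 kg/m³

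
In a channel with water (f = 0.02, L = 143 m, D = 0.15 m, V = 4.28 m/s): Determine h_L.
Formula: h_L = f \frac{L}{D} \frac{V^2}{2g}
h_L = 0.02·(143/0.15)·4.28²/(2·9.81) = 17.8 m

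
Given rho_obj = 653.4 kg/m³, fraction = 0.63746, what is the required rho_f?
Formula: f_{sub} = \frac{\rho_{obj}}{\rho_f}
Substituting knowns: 0.63746 = 653.4/rho_f
Solving for rho_f: rho_f = 653.4/0.63746 = 1025 kg/m³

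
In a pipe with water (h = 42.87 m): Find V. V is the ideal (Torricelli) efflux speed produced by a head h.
Formula: V = \sqrt{2 g h}
V = √(2·9.81·42.87) = 29 m/s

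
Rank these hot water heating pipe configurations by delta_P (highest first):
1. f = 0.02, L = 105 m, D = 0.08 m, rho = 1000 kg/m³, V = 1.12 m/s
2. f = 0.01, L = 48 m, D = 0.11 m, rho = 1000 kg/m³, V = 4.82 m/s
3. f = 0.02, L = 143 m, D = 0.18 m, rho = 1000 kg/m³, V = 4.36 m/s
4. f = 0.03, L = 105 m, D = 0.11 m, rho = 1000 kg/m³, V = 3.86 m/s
Case 1: delta_P = 16.46 kPa
Case 2: delta_P = 50.69 kPa
Case 3: delta_P = 151 kPa
Case 4: delta_P = 213.3 kPa
Ranking (highest first): 4, 3, 2, 1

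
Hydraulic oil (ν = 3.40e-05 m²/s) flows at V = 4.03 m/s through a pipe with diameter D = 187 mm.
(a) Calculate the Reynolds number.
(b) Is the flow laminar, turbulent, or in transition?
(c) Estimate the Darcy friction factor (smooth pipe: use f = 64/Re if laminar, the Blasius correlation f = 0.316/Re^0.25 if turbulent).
(a) Re = V·D/ν = 4.03·0.187/3.40e-05 = 22165
(b) Flow regime: turbulent (Re > 4000)
(c) Friction factor: f = 0.316/Re^0.25 = 0.316/22165^0.25 = 0.0259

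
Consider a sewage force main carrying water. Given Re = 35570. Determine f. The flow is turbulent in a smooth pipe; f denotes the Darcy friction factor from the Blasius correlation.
Formula: f = \frac{0.316}{Re^{0.25}}
f = 0.316/35570^0.25 = 0.02301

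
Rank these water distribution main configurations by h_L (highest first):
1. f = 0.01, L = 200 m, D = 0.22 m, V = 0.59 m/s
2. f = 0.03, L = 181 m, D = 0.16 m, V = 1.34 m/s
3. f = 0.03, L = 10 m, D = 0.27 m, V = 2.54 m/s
Case 1: h_L = 0.1613 m
Case 2: h_L = 3.106 m
Case 3: h_L = 0.3654 m
Ranking (highest first): 2, 3, 1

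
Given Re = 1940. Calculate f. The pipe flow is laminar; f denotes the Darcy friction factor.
Formula: f = \frac{64}{Re}
f = 64/1940 = 0.03299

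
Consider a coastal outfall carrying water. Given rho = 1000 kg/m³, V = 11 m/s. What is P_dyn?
Formula: P_{dyn} = \frac{1}{2} \rho V^2
P_dyn = 0.5·1000·11²/1000 = 60.5 kPa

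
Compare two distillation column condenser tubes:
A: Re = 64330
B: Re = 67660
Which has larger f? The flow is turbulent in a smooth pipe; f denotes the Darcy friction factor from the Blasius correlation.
f(A) = 0.01984, f(B) = 0.01959. Answer: A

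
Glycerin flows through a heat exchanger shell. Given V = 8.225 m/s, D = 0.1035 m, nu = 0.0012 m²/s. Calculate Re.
Formula: Re = \frac{V D}{\nu}
Re = 8.225·0.1035/0.0012 = 709.4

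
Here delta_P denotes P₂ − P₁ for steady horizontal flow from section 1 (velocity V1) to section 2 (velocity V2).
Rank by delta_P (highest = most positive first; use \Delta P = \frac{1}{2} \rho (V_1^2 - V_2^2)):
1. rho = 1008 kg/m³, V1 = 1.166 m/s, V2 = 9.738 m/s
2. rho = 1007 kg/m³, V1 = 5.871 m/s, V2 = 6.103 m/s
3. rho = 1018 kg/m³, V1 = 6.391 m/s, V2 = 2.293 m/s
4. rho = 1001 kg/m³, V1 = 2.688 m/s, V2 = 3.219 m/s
Case 1: delta_P = -47.11 kPa
Case 2: delta_P = -1.399 kPa
Case 3: delta_P = 18.11 kPa
Case 4: delta_P = -1.57 kPa
Ranking (highest first): 3, 2, 4, 1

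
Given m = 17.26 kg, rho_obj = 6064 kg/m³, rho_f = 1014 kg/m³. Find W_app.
Formula: W_{app} = mg\left(1 - \frac{\rho_f}{\rho_{obj}}\right)
W_app = 17.26·9.81·(1 − 1014/6064) = 141 N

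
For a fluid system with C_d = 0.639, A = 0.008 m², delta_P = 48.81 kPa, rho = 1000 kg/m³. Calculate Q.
Formula: Q = C_d A \sqrt{\frac{2 \Delta P}{\rho}}
Q = 0.639·0.008·√(2·(48.81·1000)/1000)·1000 = 50.51 L/s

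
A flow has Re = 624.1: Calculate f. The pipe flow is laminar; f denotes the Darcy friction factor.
Formula: f = \frac{64}{Re}
f = 64/624.1 = 0.1025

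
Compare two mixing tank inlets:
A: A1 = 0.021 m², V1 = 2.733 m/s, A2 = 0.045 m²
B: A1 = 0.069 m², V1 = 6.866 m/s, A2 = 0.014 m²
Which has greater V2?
V2(A) = 1.275 m/s, V2(B) = 33.84 m/s. Answer: B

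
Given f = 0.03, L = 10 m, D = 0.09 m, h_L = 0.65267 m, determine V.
Formula: h_L = f \frac{L}{D} \frac{V^2}{2g}
Substituting knowns: 0.65267 = 0.03·(10/0.09)·V²/(2·9.81)
Solving for V: V = √(0.65267·2·9.81/(0.03·(10/0.09))) = 1.96 m/s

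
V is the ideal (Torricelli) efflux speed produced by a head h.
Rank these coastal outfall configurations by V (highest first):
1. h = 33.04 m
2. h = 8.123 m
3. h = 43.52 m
Case 1: V = 25.46 m/s
Case 2: V = 12.62 m/s
Case 3: V = 29.22 m/s
Ranking (highest first): 3, 1, 2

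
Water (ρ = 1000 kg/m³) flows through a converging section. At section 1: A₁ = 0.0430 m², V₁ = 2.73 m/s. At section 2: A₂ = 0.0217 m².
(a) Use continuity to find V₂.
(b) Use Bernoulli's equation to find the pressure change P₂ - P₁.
(a) Continuity: A₁V₁=A₂V₂ -> V₂=A₁V₁/A₂=0.0430*2.73/0.0217=5.41 m/s
(b) Bernoulli: P₂-P₁=0.5*rho*(V₁^2-V₂^2)/1000=0.5*1000*(2.73^2-5.41^2)/1000=-10.91 kPa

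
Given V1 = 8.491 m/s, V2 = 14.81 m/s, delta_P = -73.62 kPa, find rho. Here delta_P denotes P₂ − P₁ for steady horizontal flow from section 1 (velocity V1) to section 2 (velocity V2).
Formula: \Delta P = \frac{1}{2} \rho (V_1^2 - V_2^2)
Substituting knowns: -73.62 = 0.5·rho·(8.491² − 14.81²)/1000
Solving for rho: rho = 2·(-73.62·1000)/(8.491² − 14.81²) = 1000 kg/m³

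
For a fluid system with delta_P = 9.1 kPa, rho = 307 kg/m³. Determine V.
Formula: V = \sqrt{\frac{2 \Delta P}{\rho}}
V = √(2·(9.1·1000)/307) = 7.7 m/s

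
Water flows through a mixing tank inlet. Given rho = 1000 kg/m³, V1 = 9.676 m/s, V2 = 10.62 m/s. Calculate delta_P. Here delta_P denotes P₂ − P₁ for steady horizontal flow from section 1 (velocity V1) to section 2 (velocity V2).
Formula: \Delta P = \frac{1}{2} \rho (V_1^2 - V_2^2)
delta_P = 0.5·1000·(9.676² − 10.62²)/1000 = -9.58 kPa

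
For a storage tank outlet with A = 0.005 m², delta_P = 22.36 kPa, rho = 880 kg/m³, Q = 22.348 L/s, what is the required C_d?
Formula: Q = C_d A \sqrt{\frac{2 \Delta P}{\rho}}
Substituting knowns: 22.348 = C_d·0.005·√(2·(22.36·1000)/880)·1000
Solving for C_d: C_d = (22.348/1000)/(0.005·√(2·(22.36·1000)/880)) = 0.627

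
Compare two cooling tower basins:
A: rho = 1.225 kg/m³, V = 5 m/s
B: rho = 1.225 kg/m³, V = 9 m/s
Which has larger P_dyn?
P_dyn(A) = 0.01531 kPa, P_dyn(B) = 0.04961 kPa. Answer: B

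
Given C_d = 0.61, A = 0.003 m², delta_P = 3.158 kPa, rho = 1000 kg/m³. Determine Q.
Formula: Q = C_d A \sqrt{\frac{2 \Delta P}{\rho}}
Q = 0.61·0.003·√(2·(3.158·1000)/1000)·1000 = 4.599 L/s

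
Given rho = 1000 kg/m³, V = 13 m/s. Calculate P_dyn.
Formula: P_{dyn} = \frac{1}{2} \rho V^2
P_dyn = 0.5·1000·13²/1000 = 84.5 kPa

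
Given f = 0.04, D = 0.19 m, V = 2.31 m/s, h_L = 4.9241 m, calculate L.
Formula: h_L = f \frac{L}{D} \frac{V^2}{2g}
Substituting knowns: 4.9241 = 0.04·(L/0.19)·2.31²/(2·9.81)
Solving for L: L = 4.9241·2·9.81·0.19/(0.04·2.31²) = 86 m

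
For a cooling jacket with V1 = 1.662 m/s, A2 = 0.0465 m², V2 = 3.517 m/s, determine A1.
Formula: V_2 = \frac{A_1 V_1}{A_2}
Substituting knowns: 3.517 = A1·1.662/0.0465
Solving for A1: A1 = 3.517·0.0465/1.662 = 0.0984 m²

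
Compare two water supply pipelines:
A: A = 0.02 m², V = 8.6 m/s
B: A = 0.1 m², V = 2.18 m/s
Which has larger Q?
Q(A) = 172 L/s, Q(B) = 218 L/s. Answer: B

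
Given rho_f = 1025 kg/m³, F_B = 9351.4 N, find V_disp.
Formula: F_B = \rho_f g V_{disp}
Substituting knowns: 9351.4 = 1025·9.81·V_disp
Solving for V_disp: V_disp = 9351.4/(1025·9.81) = 0.93 m³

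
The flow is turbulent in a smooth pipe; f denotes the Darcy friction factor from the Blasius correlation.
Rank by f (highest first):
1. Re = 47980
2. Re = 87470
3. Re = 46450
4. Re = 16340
Case 1: f = 0.02135
Case 2: f = 0.01837
Case 3: f = 0.02152
Case 4: f = 0.02795
Ranking (highest first): 4, 3, 1, 2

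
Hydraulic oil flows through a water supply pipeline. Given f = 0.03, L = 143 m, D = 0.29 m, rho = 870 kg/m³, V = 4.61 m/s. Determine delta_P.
Formula: \Delta P = f \frac{L}{D} \frac{\rho V^2}{2}
delta_P = 0.03·(143/0.29)·0.5·870·4.61²/1000 = 136.8 kPa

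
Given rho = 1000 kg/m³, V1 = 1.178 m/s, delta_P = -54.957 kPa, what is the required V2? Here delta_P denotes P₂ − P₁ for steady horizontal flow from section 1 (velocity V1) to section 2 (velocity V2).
Formula: \Delta P = \frac{1}{2} \rho (V_1^2 - V_2^2)
Substituting knowns: -54.957 = 0.5·1000·(1.178² − V2²)/1000
Solving for V2: V2 = √(1.178² − 2·(-54.957·1000)/1000) = 10.55 m/s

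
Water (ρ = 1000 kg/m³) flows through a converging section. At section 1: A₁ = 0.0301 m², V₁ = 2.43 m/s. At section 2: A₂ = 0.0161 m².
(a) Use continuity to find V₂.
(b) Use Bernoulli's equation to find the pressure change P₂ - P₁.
(a) Continuity: A₁V₁=A₂V₂ -> V₂=A₁V₁/A₂=0.0301*2.43/0.0161=4.54 m/s
(b) Bernoulli: P₂-P₁=0.5*rho*(V₁^2-V₂^2)/1000=0.5*1000*(2.43^2-4.54^2)/1000=-7.353 kPa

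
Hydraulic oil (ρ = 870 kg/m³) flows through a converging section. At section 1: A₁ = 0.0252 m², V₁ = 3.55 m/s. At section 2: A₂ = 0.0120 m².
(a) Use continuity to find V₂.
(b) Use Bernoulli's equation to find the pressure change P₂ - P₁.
(a) Continuity: A₁V₁=A₂V₂ -> V₂=A₁V₁/A₂=0.0252*3.55/0.0120=7.46 m/s
(b) Bernoulli: P₂-P₁=0.5*rho*(V₁^2-V₂^2)/1000=0.5*870*(3.55^2-7.46^2)/1000=-18.73 kPa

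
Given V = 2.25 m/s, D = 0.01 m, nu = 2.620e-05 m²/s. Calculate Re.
Formula: Re = \frac{V D}{\nu}
Re = 2.25·0.01/2.620e-05 = 858.8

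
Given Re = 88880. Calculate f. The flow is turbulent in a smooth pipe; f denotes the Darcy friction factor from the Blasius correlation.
Formula: f = \frac{0.316}{Re^{0.25}}
f = 0.316/88880^0.25 = 0.0183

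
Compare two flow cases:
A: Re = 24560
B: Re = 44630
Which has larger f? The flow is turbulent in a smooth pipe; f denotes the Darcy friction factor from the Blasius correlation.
f(A) = 0.02524, f(B) = 0.02174. Answer: A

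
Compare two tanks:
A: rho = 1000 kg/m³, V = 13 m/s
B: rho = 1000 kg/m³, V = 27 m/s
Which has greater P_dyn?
P_dyn(A) = 84.5 kPa, P_dyn(B) = 364.5 kPa. Answer: B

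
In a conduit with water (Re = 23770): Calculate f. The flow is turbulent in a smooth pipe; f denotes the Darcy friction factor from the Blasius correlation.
Formula: f = \frac{0.316}{Re^{0.25}}
f = 0.316/23770^0.25 = 0.02545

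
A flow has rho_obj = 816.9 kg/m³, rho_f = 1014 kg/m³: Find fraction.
Formula: f_{sub} = \frac{\rho_{obj}}{\rho_f}
fraction = 816.9/1014 = 0.8056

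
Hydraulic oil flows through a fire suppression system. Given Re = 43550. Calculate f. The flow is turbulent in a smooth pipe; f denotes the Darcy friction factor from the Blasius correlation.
Formula: f = \frac{0.316}{Re^{0.25}}
f = 0.316/43550^0.25 = 0.02187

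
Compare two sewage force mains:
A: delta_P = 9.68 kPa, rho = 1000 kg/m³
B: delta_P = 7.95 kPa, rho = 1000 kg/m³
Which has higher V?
V(A) = 4.4 m/s, V(B) = 3.987 m/s. Answer: A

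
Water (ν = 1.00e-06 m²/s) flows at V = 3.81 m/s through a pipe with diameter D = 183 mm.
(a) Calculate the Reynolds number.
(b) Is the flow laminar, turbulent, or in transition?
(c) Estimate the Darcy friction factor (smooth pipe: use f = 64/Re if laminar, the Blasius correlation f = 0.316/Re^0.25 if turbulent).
(a) Re = V·D/ν = 3.81·0.183/1.00e-06 = 697230
(b) Flow regime: turbulent (Re > 4000)
(c) Friction factor: f = 0.316/Re^0.25 = 0.316/697230^0.25 = 0.01094 (Blasius is strictly valid for Re ≲ 1e5; used here as the smooth-pipe estimate the problem specifies)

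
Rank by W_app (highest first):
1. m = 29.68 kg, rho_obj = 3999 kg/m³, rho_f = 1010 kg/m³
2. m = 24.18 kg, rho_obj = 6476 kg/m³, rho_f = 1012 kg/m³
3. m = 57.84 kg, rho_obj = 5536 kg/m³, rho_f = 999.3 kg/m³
Case 1: W_app = 217.6 N
Case 2: W_app = 200.1 N
Case 3: W_app = 465 N
Ranking (highest first): 3, 1, 2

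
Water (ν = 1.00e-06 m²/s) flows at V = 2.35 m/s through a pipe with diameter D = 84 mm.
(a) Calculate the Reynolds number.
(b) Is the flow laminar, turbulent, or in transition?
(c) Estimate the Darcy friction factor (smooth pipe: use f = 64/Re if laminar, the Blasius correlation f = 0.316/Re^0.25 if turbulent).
(a) Re = V·D/ν = 2.35·0.084/1.00e-06 = 197400
(b) Flow regime: turbulent (Re > 4000)
(c) Friction factor: f = 0.316/Re^0.25 = 0.316/197400^0.25 = 0.01499 (Blasius is strictly valid for Re ≲ 1e5; used here as the smooth-pipe estimate the problem specifies)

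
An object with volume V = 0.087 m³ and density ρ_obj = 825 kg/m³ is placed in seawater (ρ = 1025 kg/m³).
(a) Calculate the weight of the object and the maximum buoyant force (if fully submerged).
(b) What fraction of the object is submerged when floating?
(a) W=rho_obj*g*V=825*9.81*0.087=704.1 N; F_B(max)=rho*g*V=1025*9.81*0.087=874.8 N
(b) Floating fraction=rho_obj/rho=825/1025=0.805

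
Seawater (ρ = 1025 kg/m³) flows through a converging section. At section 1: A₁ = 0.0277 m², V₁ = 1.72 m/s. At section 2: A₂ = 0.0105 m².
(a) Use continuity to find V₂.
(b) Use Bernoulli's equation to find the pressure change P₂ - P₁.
(a) Continuity: A₁V₁=A₂V₂ -> V₂=A₁V₁/A₂=0.0277*1.72/0.0105=4.54 m/s
(b) Bernoulli: P₂-P₁=0.5*rho*(V₁^2-V₂^2)/1000=0.5*1025*(1.72^2-4.54^2)/1000=-9.047 kPa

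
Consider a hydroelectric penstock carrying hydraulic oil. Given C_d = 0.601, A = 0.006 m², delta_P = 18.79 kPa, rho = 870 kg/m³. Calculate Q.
Formula: Q = C_d A \sqrt{\frac{2 \Delta P}{\rho}}
Q = 0.601·0.006·√(2·(18.79·1000)/870)·1000 = 23.7 L/s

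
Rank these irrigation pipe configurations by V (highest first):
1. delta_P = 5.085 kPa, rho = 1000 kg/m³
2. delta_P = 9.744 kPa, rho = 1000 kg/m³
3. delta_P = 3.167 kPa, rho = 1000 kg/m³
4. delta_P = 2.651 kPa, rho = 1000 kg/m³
Case 1: V = 3.189 m/s
Case 2: V = 4.415 m/s
Case 3: V = 2.517 m/s
Case 4: V = 2.303 m/s
Ranking (highest first): 2, 1, 3, 4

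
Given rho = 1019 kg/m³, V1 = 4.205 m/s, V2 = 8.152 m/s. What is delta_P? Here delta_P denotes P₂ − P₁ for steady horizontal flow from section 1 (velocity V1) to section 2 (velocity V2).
Formula: \Delta P = \frac{1}{2} \rho (V_1^2 - V_2^2)
delta_P = 0.5·1019·(4.205² − 8.152²)/1000 = -24.85 kPa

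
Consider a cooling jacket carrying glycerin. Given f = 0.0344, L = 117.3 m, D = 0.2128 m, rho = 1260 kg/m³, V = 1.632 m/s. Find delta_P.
Formula: \Delta P = f \frac{L}{D} \frac{\rho V^2}{2}
delta_P = 0.0344·(117.3/0.2128)·0.5·1260·1.632²/1000 = 31.82 kPa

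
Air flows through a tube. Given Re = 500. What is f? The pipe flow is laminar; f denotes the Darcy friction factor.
Formula: f = \frac{64}{Re}
f = 64/500 = 0.128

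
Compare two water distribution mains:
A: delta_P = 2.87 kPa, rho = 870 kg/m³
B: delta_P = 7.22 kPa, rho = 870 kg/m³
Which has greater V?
V(A) = 2.569 m/s, V(B) = 4.074 m/s. Answer: B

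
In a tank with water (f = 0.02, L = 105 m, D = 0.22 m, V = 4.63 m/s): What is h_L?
Formula: h_L = f \frac{L}{D} \frac{V^2}{2g}
h_L = 0.02·(105/0.22)·4.63²/(2·9.81) = 10.43 m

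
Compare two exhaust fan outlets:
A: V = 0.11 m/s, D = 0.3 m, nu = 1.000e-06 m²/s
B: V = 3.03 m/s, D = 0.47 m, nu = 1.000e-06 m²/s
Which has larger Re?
Re(A) = 33000, Re(B) = 1.424e+06. Answer: B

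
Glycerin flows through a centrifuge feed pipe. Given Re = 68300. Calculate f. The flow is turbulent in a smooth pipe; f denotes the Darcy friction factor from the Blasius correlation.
Formula: f = \frac{0.316}{Re^{0.25}}
f = 0.316/68300^0.25 = 0.01955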